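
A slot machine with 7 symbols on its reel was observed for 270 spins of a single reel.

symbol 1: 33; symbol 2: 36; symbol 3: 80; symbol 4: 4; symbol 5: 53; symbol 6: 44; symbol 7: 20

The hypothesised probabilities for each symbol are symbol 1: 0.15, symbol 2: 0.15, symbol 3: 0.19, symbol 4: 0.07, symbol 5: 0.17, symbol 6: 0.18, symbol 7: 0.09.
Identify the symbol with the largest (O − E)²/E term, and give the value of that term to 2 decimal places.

Expected counts E_i = n·p_i: 270×0.15 = 40.5, 270×0.15 = 40.5, 270×0.19 = 51.3, 270×0.07 = 18.9, 270×0.17 = 45.9, 270×0.18 = 48.6, 270×0.09 = 24.3.
χ² = (33−40.5)²/40.5 + (36−40.5)²/40.5 + (80−51.3)²/51.3 + (4−18.9)²/18.9 + (53−45.9)²/45.9 + (44−48.6)²/48.6 + (20−24.3)²/24.3
   = 1.389 + 0.500 + 16.056 + 11.747 + 1.098 + 0.435 + 0.761
The largest term is for symbol 3: 16.06.

symbol 3, 16.06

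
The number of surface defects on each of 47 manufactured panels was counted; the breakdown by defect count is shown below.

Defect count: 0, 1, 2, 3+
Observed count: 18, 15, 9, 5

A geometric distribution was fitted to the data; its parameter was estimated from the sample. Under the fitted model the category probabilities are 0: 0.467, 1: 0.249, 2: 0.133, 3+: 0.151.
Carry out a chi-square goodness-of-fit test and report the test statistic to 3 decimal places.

Expected counts E_i = n·p_i: 47×0.467 = 21.949, 47×0.249 = 11.703, 47×0.133 = 6.251, 47×0.151 = 7.097.
cat         O        E   (O−E)²/E
0          18   21.949     0.7105
1          15   11.703     0.9288
2           9    6.251     1.2089
3+          5    7.097     0.6196
Sum = 3.468

3.468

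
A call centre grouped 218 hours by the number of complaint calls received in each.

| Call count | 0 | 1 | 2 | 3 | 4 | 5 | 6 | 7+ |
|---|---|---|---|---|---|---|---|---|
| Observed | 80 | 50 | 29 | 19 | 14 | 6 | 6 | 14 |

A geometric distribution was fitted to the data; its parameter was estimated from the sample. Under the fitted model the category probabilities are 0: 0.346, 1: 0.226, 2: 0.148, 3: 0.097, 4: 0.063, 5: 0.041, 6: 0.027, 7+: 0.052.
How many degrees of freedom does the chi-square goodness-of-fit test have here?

There are k = 8 categories and 1 parameter estimated from the data, so df = 8 − 1 − 1 = 6.

6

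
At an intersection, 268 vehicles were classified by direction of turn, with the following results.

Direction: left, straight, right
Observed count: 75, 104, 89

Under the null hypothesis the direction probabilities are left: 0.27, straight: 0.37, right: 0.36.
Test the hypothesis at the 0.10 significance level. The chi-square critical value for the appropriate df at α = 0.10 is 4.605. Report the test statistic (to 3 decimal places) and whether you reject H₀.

0.912; do not reject

Expected counts E_i = n·p_i: 268×0.27 = 72.36, 268×0.37 = 99.16, 268×0.36 = 96.48.
χ² = (75−72.36)²/72.36 + (104−99.16)²/99.16 + (89−96.48)²/96.48
   = 0.0963 + 0.2362 + 0.5799
Sum = 0.912
df = 2. Since 0.912 < 4.605, we do not reject H₀.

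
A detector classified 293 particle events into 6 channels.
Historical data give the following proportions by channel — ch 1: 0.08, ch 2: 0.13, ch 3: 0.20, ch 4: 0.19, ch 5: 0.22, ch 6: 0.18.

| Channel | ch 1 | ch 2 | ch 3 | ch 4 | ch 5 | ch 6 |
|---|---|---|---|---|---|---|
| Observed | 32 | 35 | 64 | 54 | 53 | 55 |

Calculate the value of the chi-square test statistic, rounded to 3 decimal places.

Expected counts E_i = n·p_i: 293×0.08 = 23.44, 293×0.13 = 38.09, 293×0.20 = 58.6, 293×0.19 = 55.67, 293×0.22 = 64.46, 293×0.18 = 52.74.
χ² = (32−23.44)²/23.44 + (35−38.09)²/38.09 + (64−58.6)²/58.6 + (54−55.67)²/55.67 + (53−64.46)²/64.46 + (55−52.74)²/52.74
   = 3.1260 + 0.2507 + 0.4976 + 0.0501 + 2.0374 + 0.0968
Sum = 6.059

6.059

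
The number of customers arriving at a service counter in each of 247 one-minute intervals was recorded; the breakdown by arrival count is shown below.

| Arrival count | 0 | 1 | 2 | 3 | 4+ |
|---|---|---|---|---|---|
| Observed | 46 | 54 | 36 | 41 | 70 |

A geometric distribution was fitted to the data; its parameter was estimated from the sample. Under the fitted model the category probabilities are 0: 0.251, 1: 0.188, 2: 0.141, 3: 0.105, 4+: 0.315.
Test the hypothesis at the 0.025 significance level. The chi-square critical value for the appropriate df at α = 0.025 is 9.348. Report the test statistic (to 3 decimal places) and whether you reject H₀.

Expected counts E_i = n·p_i: 247×0.251 = 61.997, 247×0.188 = 46.436, 247×0.141 = 34.827, 247×0.105 = 25.935, 247×0.315 = 77.805.
0: (46 − 61.997)²/61.997 = 255.904009/61.997 = 4.1277
1: (54 − 46.436)²/46.436 = 57.214096/46.436 = 1.2321
2: (36 − 34.827)²/34.827 = 1.375929/34.827 = 0.0395
3: (41 − 25.935)²/25.935 = 226.954225/25.935 = 8.7509
4+: (70 − 77.805)²/77.805 = 60.918025/77.805 = 0.7830
Sum = 14.933
df = 3. Since 14.933 > 9.348, we reject H₀.

14.933; reject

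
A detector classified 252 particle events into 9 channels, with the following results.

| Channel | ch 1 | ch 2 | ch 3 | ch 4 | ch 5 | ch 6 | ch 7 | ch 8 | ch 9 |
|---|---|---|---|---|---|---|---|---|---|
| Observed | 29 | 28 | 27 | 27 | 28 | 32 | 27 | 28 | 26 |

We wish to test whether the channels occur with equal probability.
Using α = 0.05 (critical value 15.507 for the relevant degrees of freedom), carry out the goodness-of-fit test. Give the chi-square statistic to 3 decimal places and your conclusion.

Expected count for each of the 9 categories: 252/9 = 28.
cat         O        E   (O−E)²/E
ch 1       29       28     0.0357
ch 2       28       28     0.0000
ch 3       27       28     0.0357
ch 4       27       28     0.0357
ch 5       28       28     0.0000
ch 6       32       28     0.5714
ch 7       27       28     0.0357
ch 8       28       28     0.0000
ch 9       26       28     0.1429
Sum = 0.857
df = 8. Since 0.857 < 15.507, we do not reject H₀.

0.857; do not reject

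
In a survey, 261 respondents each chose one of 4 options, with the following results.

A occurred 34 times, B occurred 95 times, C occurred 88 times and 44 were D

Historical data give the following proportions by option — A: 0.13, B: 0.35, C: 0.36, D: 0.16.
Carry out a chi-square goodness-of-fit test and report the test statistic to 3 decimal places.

0.644

Expected counts E_i = n·p_i: 261×0.13 = 33.93, 261×0.35 = 91.35, 261×0.36 = 93.96, 261×0.16 = 41.76.
A: (34 − 33.93)²/33.93 = 0.0049/33.93 = 0.0001
B: (95 − 91.35)²/91.35 = 13.3225/91.35 = 0.1458
C: (88 − 93.96)²/93.96 = 35.5216/93.96 = 0.3781
D: (44 − 41.76)²/41.76 = 5.0176/41.76 = 0.1202
Sum = 0.644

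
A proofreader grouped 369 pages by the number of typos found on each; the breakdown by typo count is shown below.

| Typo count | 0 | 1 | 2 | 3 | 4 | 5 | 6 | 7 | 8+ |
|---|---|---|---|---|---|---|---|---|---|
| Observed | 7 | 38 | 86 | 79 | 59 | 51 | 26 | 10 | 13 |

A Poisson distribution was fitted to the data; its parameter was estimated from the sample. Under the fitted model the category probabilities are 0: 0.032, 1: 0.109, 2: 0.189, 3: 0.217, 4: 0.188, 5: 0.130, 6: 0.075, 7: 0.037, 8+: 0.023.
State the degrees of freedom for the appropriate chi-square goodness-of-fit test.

There are k = 9 categories and 1 parameter estimated from the data, so df = 9 − 1 − 1 = 7.

7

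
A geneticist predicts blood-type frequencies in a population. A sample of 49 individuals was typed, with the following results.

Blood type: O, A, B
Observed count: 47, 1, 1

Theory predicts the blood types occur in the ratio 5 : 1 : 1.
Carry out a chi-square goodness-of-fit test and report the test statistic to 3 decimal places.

14.400

Ratio total = 7. Expected counts: 49×5/7 = 35, 49×1/7 = 7, 49×1/7 = 7.
O: (47 − 35)²/35 = 144/35 = 4.1143
A: (1 − 7)²/7 = 36/7 = 5.1429
B: (1 − 7)²/7 = 36/7 = 5.1429
Sum = 14.400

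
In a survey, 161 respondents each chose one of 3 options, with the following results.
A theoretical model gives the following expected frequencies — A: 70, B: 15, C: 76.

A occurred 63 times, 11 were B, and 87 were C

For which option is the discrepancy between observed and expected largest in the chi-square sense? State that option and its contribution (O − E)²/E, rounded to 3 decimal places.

cat         O        E   (O−E)²/E
A          63       70     0.7000
B          11       15     1.0667
C          87       76     1.5921
The largest term is for C: 1.592.

C, 1.592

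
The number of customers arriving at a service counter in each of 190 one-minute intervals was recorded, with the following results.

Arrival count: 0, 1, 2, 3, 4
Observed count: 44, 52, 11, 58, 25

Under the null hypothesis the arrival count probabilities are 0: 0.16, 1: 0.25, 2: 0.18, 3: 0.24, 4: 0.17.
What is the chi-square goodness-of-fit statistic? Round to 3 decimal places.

Expected counts E_i = n·p_i: 190×0.16 = 30.4, 190×0.25 = 47.5, 190×0.18 = 34.2, 190×0.24 = 45.6, 190×0.17 = 32.3.
0: (44 − 30.4)²/30.4 = 184.96/30.4 = 6.0842
1: (52 − 47.5)²/47.5 = 20.25/47.5 = 0.4263
2: (11 − 34.2)²/34.2 = 538.24/34.2 = 15.7380
3: (58 − 45.6)²/45.6 = 153.76/45.6 = 3.3719
4: (25 − 32.3)²/32.3 = 53.29/32.3 = 1.6498
Sum = 27.270

27.270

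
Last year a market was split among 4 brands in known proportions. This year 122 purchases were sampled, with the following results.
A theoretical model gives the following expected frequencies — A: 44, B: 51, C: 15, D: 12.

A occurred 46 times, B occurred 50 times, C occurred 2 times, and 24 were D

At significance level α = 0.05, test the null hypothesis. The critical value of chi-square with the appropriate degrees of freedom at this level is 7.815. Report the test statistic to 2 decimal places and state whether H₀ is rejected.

23.38; reject

χ² = (46−44)²/44 + (50−51)²/51 + (2−15)²/15 + (24−12)²/12
   = 0.091 + 0.020 + 11.267 + 12.000
Sum = 23.38
df = 3. Since 23.38 > 7.815, we reject H₀.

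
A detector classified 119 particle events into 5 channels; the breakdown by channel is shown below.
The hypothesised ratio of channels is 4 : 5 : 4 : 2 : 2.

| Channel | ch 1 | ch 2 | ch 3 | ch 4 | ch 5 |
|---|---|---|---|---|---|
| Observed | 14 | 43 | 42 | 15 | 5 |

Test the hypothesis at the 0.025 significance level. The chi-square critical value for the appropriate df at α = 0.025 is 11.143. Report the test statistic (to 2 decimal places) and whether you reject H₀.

21.69; reject

Ratio total = 17. Expected counts: 119×4/17 = 28, 119×5/17 = 35, 119×4/17 = 28, 119×2/17 = 14, 119×2/17 = 14.
ch 1: (14 − 28)²/28 = 196/28 = 7.000
ch 2: (43 − 35)²/35 = 64/35 = 1.829
ch 3: (42 − 28)²/28 = 196/28 = 7.000
ch 4: (15 − 14)²/14 = 1/14 = 0.071
ch 5: (5 − 14)²/14 = 81/14 = 5.786
Sum = 21.69
df = 4. Since 21.69 > 11.143, we reject H₀.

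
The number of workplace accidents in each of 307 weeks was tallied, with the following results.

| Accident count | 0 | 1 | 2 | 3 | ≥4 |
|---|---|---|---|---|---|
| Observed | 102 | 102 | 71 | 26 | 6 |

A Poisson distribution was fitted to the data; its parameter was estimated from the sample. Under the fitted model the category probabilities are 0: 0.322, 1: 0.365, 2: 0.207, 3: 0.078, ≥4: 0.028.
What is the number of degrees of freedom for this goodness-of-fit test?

There are k = 5 categories and 1 parameter estimated from the data, so df = 5 − 1 − 1 = 3.

3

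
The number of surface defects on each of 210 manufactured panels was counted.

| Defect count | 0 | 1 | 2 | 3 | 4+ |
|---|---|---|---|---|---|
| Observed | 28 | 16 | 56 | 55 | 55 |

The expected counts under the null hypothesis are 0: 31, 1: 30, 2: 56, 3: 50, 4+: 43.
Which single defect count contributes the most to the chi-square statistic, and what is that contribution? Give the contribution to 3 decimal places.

1, 6.533

0: (28 − 31)²/31 = 9/31 = 0.2903
1: (16 − 30)²/30 = 196/30 = 6.5333
2: (56 − 56)²/56 = 0/56 = 0.0000
3: (55 − 50)²/50 = 25/50 = 0.5000
4+: (55 − 43)²/43 = 144/43 = 3.3488
The largest term is for 1: 6.533.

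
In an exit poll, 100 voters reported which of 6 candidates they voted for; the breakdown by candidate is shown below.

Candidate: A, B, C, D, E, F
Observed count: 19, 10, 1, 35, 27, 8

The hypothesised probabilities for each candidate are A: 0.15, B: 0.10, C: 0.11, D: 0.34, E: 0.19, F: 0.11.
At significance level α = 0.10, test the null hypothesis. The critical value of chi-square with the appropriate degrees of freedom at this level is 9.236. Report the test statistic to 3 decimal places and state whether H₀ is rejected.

14.374; reject

Expected counts E_i = n·p_i: 100×0.15 = 15, 100×0.10 = 10, 100×0.11 = 11, 100×0.34 = 34, 100×0.19 = 19, 100×0.11 = 11.
A: (19 − 15)²/15 = 16/15 = 1.0667
B: (10 − 10)²/10 = 0/10 = 0.0000
C: (1 − 11)²/11 = 100/11 = 9.0909
D: (35 − 34)²/34 = 1/34 = 0.0294
E: (27 − 19)²/19 = 64/19 = 3.3684
F: (8 − 11)²/11 = 9/11 = 0.8182
Sum = 14.374
df = 5. Since 14.374 > 9.236, we reject H₀.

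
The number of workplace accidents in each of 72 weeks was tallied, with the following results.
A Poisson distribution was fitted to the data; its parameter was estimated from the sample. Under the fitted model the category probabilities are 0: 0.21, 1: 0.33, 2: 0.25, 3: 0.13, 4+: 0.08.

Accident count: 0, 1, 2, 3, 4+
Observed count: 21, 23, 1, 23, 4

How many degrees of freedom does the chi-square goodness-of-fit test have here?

3

There are k = 5 categories and 1 parameter estimated from the data, so df = 5 − 1 − 1 = 3.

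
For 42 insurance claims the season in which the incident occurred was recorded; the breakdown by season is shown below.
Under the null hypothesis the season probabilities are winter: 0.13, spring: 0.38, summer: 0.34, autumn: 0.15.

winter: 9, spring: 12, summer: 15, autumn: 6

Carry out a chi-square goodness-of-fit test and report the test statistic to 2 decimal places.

Expected counts E_i = n·p_i: 42×0.13 = 5.46, 42×0.38 = 15.96, 42×0.34 = 14.28, 42×0.15 = 6.3.
winter: (9 − 5.46)²/5.46 = 12.5316/5.46 = 2.295
spring: (12 − 15.96)²/15.96 = 15.6816/15.96 = 0.983
summer: (15 − 14.28)²/14.28 = 0.5184/14.28 = 0.036
autumn: (6 − 6.3)²/6.3 = 0.09/6.3 = 0.014
Sum = 3.33

3.33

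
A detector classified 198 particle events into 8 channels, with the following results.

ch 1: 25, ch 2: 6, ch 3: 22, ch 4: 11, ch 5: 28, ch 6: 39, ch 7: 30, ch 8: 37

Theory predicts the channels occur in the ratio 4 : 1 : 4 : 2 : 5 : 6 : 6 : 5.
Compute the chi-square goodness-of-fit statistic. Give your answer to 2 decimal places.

Ratio total = 33. Expected counts: 198×4/33 = 24, 198×1/33 = 6, 198×4/33 = 24, 198×2/33 = 12, 198×5/33 = 30, 198×6/33 = 36, 198×6/33 = 36, 198×5/33 = 30.
cat         O        E   (O−E)²/E
ch 1       25       24      0.042
ch 2        6        6      0.000
ch 3       22       24      0.167
ch 4       11       12      0.083
ch 5       28       30      0.133
ch 6       39       36      0.250
ch 7       30       36      1.000
ch 8       37       30      1.633
Sum = 3.31

3.31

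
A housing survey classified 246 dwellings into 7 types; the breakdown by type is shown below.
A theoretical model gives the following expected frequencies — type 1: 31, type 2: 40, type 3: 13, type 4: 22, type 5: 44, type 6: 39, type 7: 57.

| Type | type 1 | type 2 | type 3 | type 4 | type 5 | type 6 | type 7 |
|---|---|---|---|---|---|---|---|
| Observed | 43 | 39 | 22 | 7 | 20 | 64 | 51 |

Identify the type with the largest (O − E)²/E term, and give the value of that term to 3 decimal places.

type 6, 16.026

cat         O        E   (O−E)²/E
type 1     43       31     4.6452
type 2     39       40     0.0250
type 3     22       13     6.2308
type 4      7       22    10.2273
type 5     20       44    13.0909
type 6     64       39    16.0256
type 7     51       57     0.6316
The largest term is for type 6: 16.026.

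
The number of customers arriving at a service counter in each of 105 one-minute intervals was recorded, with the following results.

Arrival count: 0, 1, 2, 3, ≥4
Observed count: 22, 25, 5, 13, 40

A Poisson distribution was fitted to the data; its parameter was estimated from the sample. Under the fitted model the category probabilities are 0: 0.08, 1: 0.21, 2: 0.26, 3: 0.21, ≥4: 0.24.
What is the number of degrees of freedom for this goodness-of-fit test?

There are k = 5 categories and 1 parameter estimated from the data, so df = 5 − 1 − 1 = 3.

3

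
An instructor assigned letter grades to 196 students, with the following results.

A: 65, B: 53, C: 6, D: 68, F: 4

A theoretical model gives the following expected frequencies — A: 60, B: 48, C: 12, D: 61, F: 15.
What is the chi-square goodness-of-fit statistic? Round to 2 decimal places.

A: (65 − 60)²/60 = 25/60 = 0.417
B: (53 − 48)²/48 = 25/48 = 0.521
C: (6 − 12)²/12 = 36/12 = 3.000
D: (68 − 61)²/61 = 49/61 = 0.803
F: (4 − 15)²/15 = 121/15 = 8.067
Sum = 12.81

12.81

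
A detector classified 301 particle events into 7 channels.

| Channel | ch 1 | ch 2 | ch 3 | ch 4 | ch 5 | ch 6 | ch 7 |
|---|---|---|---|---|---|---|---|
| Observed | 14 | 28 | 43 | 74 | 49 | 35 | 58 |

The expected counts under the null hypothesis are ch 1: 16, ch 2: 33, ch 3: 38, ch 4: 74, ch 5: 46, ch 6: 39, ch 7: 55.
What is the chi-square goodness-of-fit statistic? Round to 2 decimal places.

χ² = (14−16)²/16 + (28−33)²/33 + (43−38)²/38 + (74−74)²/74 + (49−46)²/46 + (35−39)²/39 + (58−55)²/55
   = 0.250 + 0.758 + 0.658 + 0.000 + 0.196 + 0.410 + 0.164
Sum = 2.44

2.44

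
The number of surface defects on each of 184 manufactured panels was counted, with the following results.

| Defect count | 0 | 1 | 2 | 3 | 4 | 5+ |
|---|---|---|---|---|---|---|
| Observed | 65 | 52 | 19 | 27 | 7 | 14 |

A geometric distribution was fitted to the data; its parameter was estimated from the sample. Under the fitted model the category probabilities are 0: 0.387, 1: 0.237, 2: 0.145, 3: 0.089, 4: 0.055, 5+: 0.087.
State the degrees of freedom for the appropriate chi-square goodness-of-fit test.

4

There are k = 6 categories and 1 parameter estimated from the data, so df = 6 − 1 − 1 = 4.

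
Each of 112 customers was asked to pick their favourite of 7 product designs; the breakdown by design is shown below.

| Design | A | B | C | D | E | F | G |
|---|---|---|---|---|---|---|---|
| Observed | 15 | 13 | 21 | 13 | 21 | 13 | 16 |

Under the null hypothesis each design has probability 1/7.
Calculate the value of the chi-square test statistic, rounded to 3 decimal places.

4.875

Under H₀ each category has probability 1/7, so each expected count is 112/7 = 16.
χ² = (15−16)²/16 + (13−16)²/16 + (21−16)²/16 + (13−16)²/16 + (21−16)²/16 + (13−16)²/16 + (16−16)²/16
   = 0.0625 + 0.5625 + 1.5625 + 0.5625 + 1.5625 + 0.5625 + 0.0000
Sum = 4.875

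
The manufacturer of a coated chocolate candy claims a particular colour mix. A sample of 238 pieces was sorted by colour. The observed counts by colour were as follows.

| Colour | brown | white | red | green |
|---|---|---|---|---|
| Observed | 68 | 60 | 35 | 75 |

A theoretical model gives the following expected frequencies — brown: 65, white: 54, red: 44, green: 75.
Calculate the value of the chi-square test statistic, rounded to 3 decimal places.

χ² = (68−65)²/65 + (60−54)²/54 + (35−44)²/44 + (75−75)²/75
   = 0.1385 + 0.6667 + 1.8409 + 0.0000
Sum = 2.646

2.646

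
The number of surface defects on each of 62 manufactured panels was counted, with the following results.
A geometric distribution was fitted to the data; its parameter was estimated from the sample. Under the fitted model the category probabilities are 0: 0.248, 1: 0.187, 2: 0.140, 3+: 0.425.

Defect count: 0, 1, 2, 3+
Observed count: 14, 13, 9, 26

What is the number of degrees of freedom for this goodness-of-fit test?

There are k = 4 categories and 1 parameter estimated from the data, so df = 4 − 1 − 1 = 2.

2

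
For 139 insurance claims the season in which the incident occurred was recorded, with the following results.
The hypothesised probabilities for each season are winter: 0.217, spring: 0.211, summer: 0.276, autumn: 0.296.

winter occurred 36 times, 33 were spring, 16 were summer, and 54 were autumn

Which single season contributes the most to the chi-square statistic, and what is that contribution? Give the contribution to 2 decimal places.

Expected counts E_i = n·p_i: 139×0.217 = 30.163, 139×0.211 = 29.329, 139×0.276 = 38.364, 139×0.296 = 41.144.
winter: (36 − 30.163)²/30.163 = 34.070569/30.163 = 1.130
spring: (33 − 29.329)²/29.329 = 13.476241/29.329 = 0.459
summer: (16 − 38.364)²/38.364 = 500.148496/38.364 = 13.037
autumn: (54 − 41.144)²/41.144 = 165.276736/41.144 = 4.017
The largest term is for summer: 13.04.

summer, 13.04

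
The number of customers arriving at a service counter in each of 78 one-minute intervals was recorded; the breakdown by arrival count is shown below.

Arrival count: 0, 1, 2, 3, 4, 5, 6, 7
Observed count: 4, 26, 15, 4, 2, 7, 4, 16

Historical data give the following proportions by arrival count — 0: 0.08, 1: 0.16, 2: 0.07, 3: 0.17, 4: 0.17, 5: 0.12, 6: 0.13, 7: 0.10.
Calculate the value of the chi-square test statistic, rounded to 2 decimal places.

61.08

Expected counts E_i = n·p_i: 78×0.08 = 6.24, 78×0.16 = 12.48, 78×0.07 = 5.46, 78×0.17 = 13.26, 78×0.17 = 13.26, 78×0.12 = 9.36, 78×0.13 = 10.14, 78×0.10 = 7.8.
cat         O        E   (O−E)²/E
0           4     6.24      0.804
1          26    12.48     14.647
2          15     5.46     16.669
3           4    13.26      6.467
4           2    13.26      9.562
5           7     9.36      0.595
6           4    10.14      3.718
7          16      7.8      8.621
Sum = 61.08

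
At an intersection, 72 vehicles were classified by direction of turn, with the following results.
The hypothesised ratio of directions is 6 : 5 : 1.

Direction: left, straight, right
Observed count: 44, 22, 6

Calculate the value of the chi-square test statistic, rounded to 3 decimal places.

Ratio total = 12. Expected counts: 72×6/12 = 36, 72×5/12 = 30, 72×1/12 = 6.
χ² = (44−36)²/36 + (22−30)²/30 + (6−6)²/6
   = 1.7778 + 2.1333 + 0.0000
Sum = 3.911

3.911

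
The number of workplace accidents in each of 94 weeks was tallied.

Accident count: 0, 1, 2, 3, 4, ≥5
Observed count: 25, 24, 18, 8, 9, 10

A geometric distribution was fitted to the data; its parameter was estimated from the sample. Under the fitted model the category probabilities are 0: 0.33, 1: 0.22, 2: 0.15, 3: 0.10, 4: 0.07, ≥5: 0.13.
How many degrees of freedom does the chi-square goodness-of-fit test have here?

4

There are k = 6 categories and 1 parameter estimated from the data, so df = 6 − 1 − 1 = 4.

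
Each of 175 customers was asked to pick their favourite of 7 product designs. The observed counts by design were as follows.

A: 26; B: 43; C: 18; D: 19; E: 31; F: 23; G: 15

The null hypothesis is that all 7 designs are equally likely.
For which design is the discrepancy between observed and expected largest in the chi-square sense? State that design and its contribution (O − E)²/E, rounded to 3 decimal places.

B, 12.960

Expected count for each of the 7 categories: 175/7 = 25.
cat         O        E   (O−E)²/E
A          26       25     0.0400
B          43       25    12.9600
C          18       25     1.9600
D          19       25     1.4400
E          31       25     1.4400
F          23       25     0.1600
G          15       25     4.0000
The largest term is for B: 12.960.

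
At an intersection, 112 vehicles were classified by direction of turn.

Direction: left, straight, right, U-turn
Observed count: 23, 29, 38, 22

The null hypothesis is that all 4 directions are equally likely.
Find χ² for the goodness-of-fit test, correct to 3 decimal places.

5.786

Expected count for each of the 4 categories: 112/4 = 28.
left: (23 − 28)²/28 = 25/28 = 0.8929
straight: (29 − 28)²/28 = 1/28 = 0.0357
right: (38 − 28)²/28 = 100/28 = 3.5714
U-turn: (22 − 28)²/28 = 36/28 = 1.2857
Sum = 5.786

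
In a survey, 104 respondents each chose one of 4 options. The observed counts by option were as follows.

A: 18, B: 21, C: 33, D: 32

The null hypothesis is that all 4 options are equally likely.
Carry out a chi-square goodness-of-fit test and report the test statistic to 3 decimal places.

Expected count for each of the 4 categories: 104/4 = 26.
cat         O        E   (O−E)²/E
A          18       26     2.4615
B          21       26     0.9615
C          33       26     1.8846
D          32       26     1.3846
Sum = 6.692

6.692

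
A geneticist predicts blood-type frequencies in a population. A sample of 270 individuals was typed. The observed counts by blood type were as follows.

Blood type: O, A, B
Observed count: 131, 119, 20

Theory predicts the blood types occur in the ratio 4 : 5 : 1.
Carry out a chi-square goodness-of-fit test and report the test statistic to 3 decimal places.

8.609

Ratio total = 10. Expected counts: 270×4/10 = 108, 270×5/10 = 135, 270×1/10 = 27.
cat         O        E   (O−E)²/E
O         131      108     4.8981
A         119      135     1.8963
B          20       27     1.8148
Sum = 8.609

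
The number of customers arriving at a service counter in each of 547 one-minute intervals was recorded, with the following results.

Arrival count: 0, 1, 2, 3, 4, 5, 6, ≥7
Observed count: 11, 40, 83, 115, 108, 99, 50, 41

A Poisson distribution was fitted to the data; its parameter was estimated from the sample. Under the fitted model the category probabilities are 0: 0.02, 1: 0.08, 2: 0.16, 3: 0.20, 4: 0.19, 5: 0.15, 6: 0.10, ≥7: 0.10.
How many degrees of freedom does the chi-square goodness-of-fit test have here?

6

There are k = 8 categories and 1 parameter estimated from the data, so df = 8 − 1 − 1 = 6.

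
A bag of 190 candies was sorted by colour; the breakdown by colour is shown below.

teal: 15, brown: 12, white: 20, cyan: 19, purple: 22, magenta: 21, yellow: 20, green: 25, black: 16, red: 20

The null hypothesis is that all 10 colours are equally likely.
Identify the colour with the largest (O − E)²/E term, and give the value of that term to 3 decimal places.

Expected count for each of the 10 categories: 190/10 = 19.
cat          O        E   (O−E)²/E
teal        15       19     0.8421
brown       12       19     2.5789
white       20       19     0.0526
cyan        19       19     0.0000
purple      22       19     0.4737
magenta     21       19     0.2105
yellow      20       19     0.0526
green       25       19     1.8947
black       16       19     0.4737
red         20       19     0.0526
The largest term is for brown: 2.579.

brown, 2.579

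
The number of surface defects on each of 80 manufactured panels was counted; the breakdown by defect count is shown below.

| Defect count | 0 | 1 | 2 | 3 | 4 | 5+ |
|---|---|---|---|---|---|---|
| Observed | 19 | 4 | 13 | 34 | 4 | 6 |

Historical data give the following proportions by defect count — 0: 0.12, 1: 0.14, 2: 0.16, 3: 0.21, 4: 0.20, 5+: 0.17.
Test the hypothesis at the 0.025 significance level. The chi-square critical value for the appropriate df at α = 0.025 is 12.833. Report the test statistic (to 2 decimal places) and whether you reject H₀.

Expected counts E_i = n·p_i: 80×0.12 = 9.6, 80×0.14 = 11.2, 80×0.16 = 12.8, 80×0.21 = 16.8, 80×0.20 = 16, 80×0.17 = 13.6.
0: (19 − 9.6)²/9.6 = 88.36/9.6 = 9.204
1: (4 − 11.2)²/11.2 = 51.84/11.2 = 4.629
2: (13 − 12.8)²/12.8 = 0.04/12.8 = 0.003
3: (34 − 16.8)²/16.8 = 295.84/16.8 = 17.610
4: (4 − 16)²/16 = 144/16 = 9.000
5+: (6 − 13.6)²/13.6 = 57.76/13.6 = 4.247
Sum = 44.69
df = 5. Since 44.69 > 12.833, we reject H₀.

44.69; reject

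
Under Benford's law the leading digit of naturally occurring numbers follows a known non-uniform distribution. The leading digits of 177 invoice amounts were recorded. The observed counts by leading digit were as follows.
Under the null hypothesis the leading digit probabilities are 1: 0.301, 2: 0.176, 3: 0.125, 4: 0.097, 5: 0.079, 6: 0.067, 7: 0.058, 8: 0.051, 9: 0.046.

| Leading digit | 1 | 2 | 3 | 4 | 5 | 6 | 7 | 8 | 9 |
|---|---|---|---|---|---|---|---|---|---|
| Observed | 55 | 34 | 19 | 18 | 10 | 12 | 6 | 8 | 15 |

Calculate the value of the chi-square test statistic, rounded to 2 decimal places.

Expected counts E_i = n·p_i: 177×0.301 = 53.277, 177×0.176 = 31.152, 177×0.125 = 22.125, 177×0.097 = 17.169, 177×0.079 = 13.983, 177×0.067 = 11.859, 177×0.058 = 10.266, 177×0.051 = 9.027, 177×0.046 = 8.142.
χ² = (55−53.277)²/53.277 + (34−31.152)²/31.152 + (19−22.125)²/22.125 + (18−17.169)²/17.169 + (10−13.983)²/13.983 + (12−11.859)²/11.859 + (6−10.266)²/10.266 + (8−9.027)²/9.027 + (15−8.142)²/8.142
   = 0.056 + 0.260 + 0.441 + 0.040 + 1.135 + 0.002 + 1.773 + 0.117 + 5.776
Sum = 9.60

9.60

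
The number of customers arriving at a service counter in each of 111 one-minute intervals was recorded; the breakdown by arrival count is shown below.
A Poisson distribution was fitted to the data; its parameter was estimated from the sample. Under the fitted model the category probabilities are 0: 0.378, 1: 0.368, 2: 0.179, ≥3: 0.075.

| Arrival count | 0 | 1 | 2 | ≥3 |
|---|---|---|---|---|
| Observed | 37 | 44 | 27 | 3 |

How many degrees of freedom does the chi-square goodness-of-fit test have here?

2

There are k = 4 categories and 1 parameter estimated from the data, so df = 4 − 1 − 1 = 2.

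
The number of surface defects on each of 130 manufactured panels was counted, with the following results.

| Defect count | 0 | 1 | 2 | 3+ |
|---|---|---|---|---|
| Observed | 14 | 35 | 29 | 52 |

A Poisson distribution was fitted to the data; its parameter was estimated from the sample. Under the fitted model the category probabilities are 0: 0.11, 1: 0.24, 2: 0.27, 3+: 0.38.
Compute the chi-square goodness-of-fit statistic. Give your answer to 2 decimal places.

1.67

Expected counts E_i = n·p_i: 130×0.11 = 14.3, 130×0.24 = 31.2, 130×0.27 = 35.1, 130×0.38 = 49.4.
χ² = (14−14.3)²/14.3 + (35−31.2)²/31.2 + (29−35.1)²/35.1 + (52−49.4)²/49.4
   = 0.006 + 0.463 + 1.060 + 0.137
Sum = 1.67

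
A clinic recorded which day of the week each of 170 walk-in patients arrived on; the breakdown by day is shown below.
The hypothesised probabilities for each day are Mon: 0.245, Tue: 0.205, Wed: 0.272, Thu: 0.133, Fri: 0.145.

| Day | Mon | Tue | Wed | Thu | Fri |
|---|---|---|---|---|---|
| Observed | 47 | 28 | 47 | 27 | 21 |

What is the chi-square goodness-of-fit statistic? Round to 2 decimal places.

Expected counts E_i = n·p_i: 170×0.245 = 41.65, 170×0.205 = 34.85, 170×0.272 = 46.24, 170×0.133 = 22.61, 170×0.145 = 24.65.
Mon: (47 − 41.65)²/41.65 = 28.6225/41.65 = 0.687
Tue: (28 − 34.85)²/34.85 = 46.9225/34.85 = 1.346
Wed: (47 − 46.24)²/46.24 = 0.5776/46.24 = 0.012
Thu: (27 − 22.61)²/22.61 = 19.2721/22.61 = 0.852
Fri: (21 − 24.65)²/24.65 = 13.3225/24.65 = 0.540
Sum = 3.44

3.44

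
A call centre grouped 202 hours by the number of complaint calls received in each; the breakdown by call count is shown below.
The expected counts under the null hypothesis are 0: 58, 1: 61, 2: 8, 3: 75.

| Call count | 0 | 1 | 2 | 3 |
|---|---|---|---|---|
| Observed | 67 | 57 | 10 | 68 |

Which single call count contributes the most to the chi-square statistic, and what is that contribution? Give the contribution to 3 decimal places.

0: (67 − 58)²/58 = 81/58 = 1.3966
1: (57 − 61)²/61 = 16/61 = 0.2623
2: (10 − 8)²/8 = 4/8 = 0.5000
3: (68 − 75)²/75 = 49/75 = 0.6533
The largest term is for 0: 1.397.

0, 1.397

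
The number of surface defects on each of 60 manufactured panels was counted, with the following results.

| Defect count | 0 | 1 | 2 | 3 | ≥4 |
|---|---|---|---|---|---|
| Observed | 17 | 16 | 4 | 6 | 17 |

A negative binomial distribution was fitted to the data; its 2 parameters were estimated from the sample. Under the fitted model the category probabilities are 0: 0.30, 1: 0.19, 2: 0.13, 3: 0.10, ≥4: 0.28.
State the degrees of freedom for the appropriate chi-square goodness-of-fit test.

2

There are k = 5 categories and 2 parameters estimated from the data, so df = 5 − 1 − 2 = 2.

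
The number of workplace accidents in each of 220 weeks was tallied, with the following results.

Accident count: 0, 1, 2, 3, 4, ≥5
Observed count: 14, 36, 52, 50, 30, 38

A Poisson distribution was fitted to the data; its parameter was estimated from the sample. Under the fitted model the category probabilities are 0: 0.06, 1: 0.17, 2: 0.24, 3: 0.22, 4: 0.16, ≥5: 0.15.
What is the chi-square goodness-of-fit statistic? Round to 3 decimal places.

Expected counts E_i = n·p_i: 220×0.06 = 13.2, 220×0.17 = 37.4, 220×0.24 = 52.8, 220×0.22 = 48.4, 220×0.16 = 35.2, 220×0.15 = 33.
0: (14 − 13.2)²/13.2 = 0.64/13.2 = 0.0485
1: (36 − 37.4)²/37.4 = 1.96/37.4 = 0.0524
2: (52 − 52.8)²/52.8 = 0.64/52.8 = 0.0121
3: (50 − 48.4)²/48.4 = 2.56/48.4 = 0.0529
4: (30 − 35.2)²/35.2 = 27.04/35.2 = 0.7682
≥5: (38 − 33)²/33 = 25/33 = 0.7576
Sum = 1.692

1.692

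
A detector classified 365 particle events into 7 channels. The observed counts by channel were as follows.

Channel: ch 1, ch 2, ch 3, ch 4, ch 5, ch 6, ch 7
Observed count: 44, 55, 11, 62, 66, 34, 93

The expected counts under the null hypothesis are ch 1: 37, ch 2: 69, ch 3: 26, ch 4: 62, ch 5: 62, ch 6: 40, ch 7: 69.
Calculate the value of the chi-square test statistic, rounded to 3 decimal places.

ch 1: (44 − 37)²/37 = 49/37 = 1.3243
ch 2: (55 − 69)²/69 = 196/69 = 2.8406
ch 3: (11 − 26)²/26 = 225/26 = 8.6538
ch 4: (62 − 62)²/62 = 0/62 = 0.0000
ch 5: (66 − 62)²/62 = 16/62 = 0.2581
ch 6: (34 − 40)²/40 = 36/40 = 0.9000
ch 7: (93 − 69)²/69 = 576/69 = 8.3478
Sum = 22.325

22.325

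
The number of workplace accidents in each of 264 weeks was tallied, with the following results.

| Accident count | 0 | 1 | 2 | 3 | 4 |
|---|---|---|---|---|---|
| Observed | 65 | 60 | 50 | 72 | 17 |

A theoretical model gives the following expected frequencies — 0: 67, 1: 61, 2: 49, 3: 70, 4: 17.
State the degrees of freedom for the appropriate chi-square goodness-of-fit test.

4

There are k = 5 categories and no parameters were estimated from the data, so df = 5 − 1 = 4.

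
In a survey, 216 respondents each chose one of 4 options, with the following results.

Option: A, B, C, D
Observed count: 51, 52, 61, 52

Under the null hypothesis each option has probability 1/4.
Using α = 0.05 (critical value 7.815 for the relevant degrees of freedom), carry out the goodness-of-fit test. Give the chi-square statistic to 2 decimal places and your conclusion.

1.22; do not reject

Expected count for each of the 4 categories: 216/4 = 54.
χ² = (51−54)²/54 + (52−54)²/54 + (61−54)²/54 + (52−54)²/54
   = 0.167 + 0.074 + 0.907 + 0.074
Sum = 1.22
df = 3. Since 1.22 < 7.815, we do not reject H₀.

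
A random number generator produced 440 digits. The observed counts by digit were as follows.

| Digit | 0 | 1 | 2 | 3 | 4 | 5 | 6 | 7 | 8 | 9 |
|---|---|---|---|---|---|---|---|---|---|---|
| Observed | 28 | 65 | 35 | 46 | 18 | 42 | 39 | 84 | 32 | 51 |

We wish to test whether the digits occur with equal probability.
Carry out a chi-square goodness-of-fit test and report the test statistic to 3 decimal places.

74.545

Under H₀ each category has probability 1/10, so each expected count is 440/10 = 44.
χ² = (28−44)²/44 + (65−44)²/44 + (35−44)²/44 + (46−44)²/44 + (18−44)²/44 + (42−44)²/44 + (39−44)²/44 + (84−44)²/44 + (32−44)²/44 + (51−44)²/44
   = 5.8182 + 10.0227 + 1.8409 + 0.0909 + 15.3636 + 0.0909 + 0.5682 + 36.3636 + 3.2727 + 1.1136
Sum = 74.545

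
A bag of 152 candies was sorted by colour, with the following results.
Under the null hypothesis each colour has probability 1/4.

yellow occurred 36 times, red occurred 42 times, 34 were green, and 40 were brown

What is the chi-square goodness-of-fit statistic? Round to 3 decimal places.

Under H₀ each category has probability 1/4, so each expected count is 152/4 = 38.
yellow: (36 − 38)²/38 = 4/38 = 0.1053
red: (42 − 38)²/38 = 16/38 = 0.4211
green: (34 − 38)²/38 = 16/38 = 0.4211
brown: (40 − 38)²/38 = 4/38 = 0.1053
Sum = 1.053

1.053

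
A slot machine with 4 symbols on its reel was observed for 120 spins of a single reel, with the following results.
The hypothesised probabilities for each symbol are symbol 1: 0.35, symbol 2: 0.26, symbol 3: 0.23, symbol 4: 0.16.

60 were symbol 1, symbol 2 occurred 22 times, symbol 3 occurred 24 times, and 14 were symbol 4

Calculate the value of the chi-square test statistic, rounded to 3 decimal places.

Expected counts E_i = n·p_i: 120×0.35 = 42, 120×0.26 = 31.2, 120×0.23 = 27.6, 120×0.16 = 19.2.
χ² = (60−42)²/42 + (22−31.2)²/31.2 + (24−27.6)²/27.6 + (14−19.2)²/19.2
   = 7.7143 + 2.7128 + 0.4696 + 1.4083
Sum = 12.305

12.305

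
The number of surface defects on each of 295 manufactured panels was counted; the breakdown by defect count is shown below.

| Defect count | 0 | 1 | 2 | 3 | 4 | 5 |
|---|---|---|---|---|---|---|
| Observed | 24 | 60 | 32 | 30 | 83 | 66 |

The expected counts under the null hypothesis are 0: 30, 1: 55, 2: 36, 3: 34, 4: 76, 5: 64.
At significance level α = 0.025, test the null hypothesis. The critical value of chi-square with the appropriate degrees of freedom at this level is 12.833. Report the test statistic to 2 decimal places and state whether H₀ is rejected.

cat         O        E   (O−E)²/E
0          24       30      1.200
1          60       55      0.455
2          32       36      0.444
3          30       34      0.471
4          83       76      0.645
5          66       64      0.063
Sum = 3.28
df = 5. Since 3.28 < 12.833, we do not reject H₀.

3.28; do not reject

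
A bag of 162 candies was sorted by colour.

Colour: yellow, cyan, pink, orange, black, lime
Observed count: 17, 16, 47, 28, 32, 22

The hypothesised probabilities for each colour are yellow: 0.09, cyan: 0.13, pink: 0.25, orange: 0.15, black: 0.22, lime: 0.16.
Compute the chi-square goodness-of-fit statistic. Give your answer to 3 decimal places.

4.189

Expected counts E_i = n·p_i: 162×0.09 = 14.58, 162×0.13 = 21.06, 162×0.25 = 40.5, 162×0.15 = 24.3, 162×0.22 = 35.64, 162×0.16 = 25.92.
cat         O        E   (O−E)²/E
yellow     17    14.58     0.4017
cyan       16    21.06     1.2157
pink       47     40.5     1.0432
orange     28     24.3     0.5634
black      32    35.64     0.3718
lime       22    25.92     0.5928
Sum = 4.189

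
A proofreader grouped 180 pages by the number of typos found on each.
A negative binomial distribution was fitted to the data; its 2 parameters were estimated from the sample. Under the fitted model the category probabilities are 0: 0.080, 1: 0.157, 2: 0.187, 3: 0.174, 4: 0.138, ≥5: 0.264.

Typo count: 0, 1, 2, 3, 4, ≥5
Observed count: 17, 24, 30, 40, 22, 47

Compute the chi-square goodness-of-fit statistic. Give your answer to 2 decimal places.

Expected counts E_i = n·p_i: 180×0.080 = 14.4, 180×0.157 = 28.26, 180×0.187 = 33.66, 180×0.174 = 31.32, 180×0.138 = 24.84, 180×0.264 = 47.52.
χ² = (17−14.4)²/14.4 + (24−28.26)²/28.26 + (30−33.66)²/33.66 + (40−31.32)²/31.32 + (22−24.84)²/24.84 + (47−47.52)²/47.52
   = 0.469 + 0.642 + 0.398 + 2.406 + 0.325 + 0.006
Sum = 4.25

4.25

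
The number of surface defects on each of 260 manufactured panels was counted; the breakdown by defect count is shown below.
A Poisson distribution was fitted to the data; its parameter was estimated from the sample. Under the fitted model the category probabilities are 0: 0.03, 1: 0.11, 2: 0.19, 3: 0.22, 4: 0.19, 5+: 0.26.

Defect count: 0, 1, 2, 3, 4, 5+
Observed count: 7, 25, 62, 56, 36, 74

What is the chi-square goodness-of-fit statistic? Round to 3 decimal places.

Expected counts E_i = n·p_i: 260×0.03 = 7.8, 260×0.11 = 28.6, 260×0.19 = 49.4, 260×0.22 = 57.2, 260×0.19 = 49.4, 260×0.26 = 67.6.
χ² = (7−7.8)²/7.8 + (25−28.6)²/28.6 + (62−49.4)²/49.4 + (56−57.2)²/57.2 + (36−49.4)²/49.4 + (74−67.6)²/67.6
   = 0.0821 + 0.4531 + 3.2138 + 0.0252 + 3.6348 + 0.6059
Sum = 8.015

8.015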